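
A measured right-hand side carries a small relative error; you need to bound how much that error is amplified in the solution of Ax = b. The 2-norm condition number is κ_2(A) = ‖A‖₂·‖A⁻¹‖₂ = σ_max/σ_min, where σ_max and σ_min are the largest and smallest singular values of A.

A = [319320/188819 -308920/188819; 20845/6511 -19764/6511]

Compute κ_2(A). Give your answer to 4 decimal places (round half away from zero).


M = AᵀA = [1617271825/123365449 -1540207620/123365449; -1540207620/123365449 1466918224/123365449]. tr(M)=3667289/146689, det(M)=1600/146689
λ_max, λ_min = (3667289/146689 ± √13448069799921/21517662721)/2 = 25, 64/146689
κ_2(A) = √(λ_max/λ_min) = √(25 / (64/146689)) = 239.3750

239.3750


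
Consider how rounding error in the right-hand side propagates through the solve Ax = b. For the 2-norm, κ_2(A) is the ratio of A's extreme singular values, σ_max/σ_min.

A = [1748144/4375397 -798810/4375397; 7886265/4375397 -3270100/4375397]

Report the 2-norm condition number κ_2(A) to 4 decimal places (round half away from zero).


131.3440

form AᵀA = [38815694881/11388518089 -16172105940/11388518089; -16172105940/11388518089 6741018100/11388518089] with trace 269566349/67387681 and determinant 62500/67387681
char-poly roots: 4 and 15625/67387681
κ = σ_max/σ_min = 2/(125/8209) = 131.3440


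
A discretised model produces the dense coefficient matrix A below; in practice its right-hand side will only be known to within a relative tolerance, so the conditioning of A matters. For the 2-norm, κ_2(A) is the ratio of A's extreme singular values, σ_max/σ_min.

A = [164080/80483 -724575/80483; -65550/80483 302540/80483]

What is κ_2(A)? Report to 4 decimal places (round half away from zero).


AᵀA = [184728100/38328481 -820827000/38328481; -820827000/38328481 3648162025/38328481]; tr = 2280125/22801, det = 2500/22801
char-poly roots: 100 and 25/22801
κ_2(A) = √(λ_max/λ_min) = √(100 / (25/22801)) = 302.0000

302.0000


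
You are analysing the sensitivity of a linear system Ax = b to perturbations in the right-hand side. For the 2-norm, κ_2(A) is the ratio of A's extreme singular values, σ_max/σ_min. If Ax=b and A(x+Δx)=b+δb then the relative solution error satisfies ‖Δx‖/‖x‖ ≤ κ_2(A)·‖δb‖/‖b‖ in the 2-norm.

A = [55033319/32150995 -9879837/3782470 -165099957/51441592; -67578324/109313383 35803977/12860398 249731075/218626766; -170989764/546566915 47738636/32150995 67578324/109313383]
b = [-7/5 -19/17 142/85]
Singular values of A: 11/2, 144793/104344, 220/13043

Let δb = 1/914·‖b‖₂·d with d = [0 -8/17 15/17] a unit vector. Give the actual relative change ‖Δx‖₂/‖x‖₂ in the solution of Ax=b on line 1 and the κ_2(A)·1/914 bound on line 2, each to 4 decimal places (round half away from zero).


0.0013
0.3568

from the listed singular values, σ₁ = 11/2, σ_n = 220/13043
κ_2(A) = (11/2) / (220/13043) = 326.0750
worst-case relative error ≤ 326.0750 × 1/914 = 0.3568
solve Ax = b  →  x = [104.3184 -0.3653 56.3700]
‖b‖₂ = 2.4495 and ‖x‖₂ = 118.5751
Δx = A⁻¹·δb where δb = 1/914·2.4495·d; ‖Δx‖ = 0.1589
realised ‖Δx‖/‖x‖ = 0.0013
realised/bound (from unrounded values) ≈ 0.0038


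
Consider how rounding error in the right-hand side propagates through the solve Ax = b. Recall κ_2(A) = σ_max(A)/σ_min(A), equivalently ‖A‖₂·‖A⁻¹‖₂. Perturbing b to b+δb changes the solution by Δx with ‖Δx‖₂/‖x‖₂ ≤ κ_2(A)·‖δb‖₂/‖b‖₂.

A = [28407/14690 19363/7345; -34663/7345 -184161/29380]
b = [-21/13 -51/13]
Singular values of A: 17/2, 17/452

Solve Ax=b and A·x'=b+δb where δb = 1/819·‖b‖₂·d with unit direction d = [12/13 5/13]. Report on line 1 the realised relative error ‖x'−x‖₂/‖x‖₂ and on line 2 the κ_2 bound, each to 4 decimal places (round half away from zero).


0.0017
0.2759

σ_max = 17/2, σ_min = 17/452
κ = σ_max/σ_min = (17/2)/(17/452) = 226.0000
worst-case relative error ≤ 226.0000 × 1/819 = 0.2759
solve Ax = b  →  x = [64.0235 -47.5765]
‖b‖₂ = 4.2426 and ‖x‖₂ = 79.7655
with δb = [0.0048 0.0020], A·Δx = δb → ‖Δx‖ = 0.1377
realised ‖Δx‖/‖x‖ = 0.0017
so the bound overstates the realised error by a factor of ≈ 159.8077 (computed from the unrounded values)


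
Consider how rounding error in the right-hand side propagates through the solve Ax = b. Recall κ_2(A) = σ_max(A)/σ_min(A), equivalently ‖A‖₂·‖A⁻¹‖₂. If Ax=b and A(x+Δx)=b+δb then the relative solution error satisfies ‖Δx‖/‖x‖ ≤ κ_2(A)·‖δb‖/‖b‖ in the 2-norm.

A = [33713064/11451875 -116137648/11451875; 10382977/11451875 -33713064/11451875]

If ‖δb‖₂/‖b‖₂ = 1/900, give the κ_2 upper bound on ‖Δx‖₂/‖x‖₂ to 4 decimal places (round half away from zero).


M = AᵀA = [1991003033041/209832705625 -6824636684712/209832705625; -6824636684712/209832705625 23399238347584/209832705625]. tr(M)=40624386209/335732329, det(M)=93702400/335732329
solving λ² − 40624386209/335732329·λ + 93702400/335732329 = 0 gives λ = 121, 774400/335732329
so κ_2 = √(121 / (774400/335732329)) = 229.0375
perturbation bound = 229.0375·1/900 = 0.2545

0.2545


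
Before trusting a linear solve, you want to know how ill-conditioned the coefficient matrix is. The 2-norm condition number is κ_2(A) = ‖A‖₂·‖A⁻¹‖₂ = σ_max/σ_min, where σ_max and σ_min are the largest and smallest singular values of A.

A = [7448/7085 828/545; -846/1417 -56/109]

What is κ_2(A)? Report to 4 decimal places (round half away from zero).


10.9000

form AᵀA = [434116/297025 565488/297025; 565488/297025 763984/297025] with trace 47924/11881 and determinant 1600/11881
solving λ² − 47924/11881·λ + 1600/11881 = 0 gives λ = 4, 400/11881
so κ_2 = √(4 / (400/11881)) = 10.9000


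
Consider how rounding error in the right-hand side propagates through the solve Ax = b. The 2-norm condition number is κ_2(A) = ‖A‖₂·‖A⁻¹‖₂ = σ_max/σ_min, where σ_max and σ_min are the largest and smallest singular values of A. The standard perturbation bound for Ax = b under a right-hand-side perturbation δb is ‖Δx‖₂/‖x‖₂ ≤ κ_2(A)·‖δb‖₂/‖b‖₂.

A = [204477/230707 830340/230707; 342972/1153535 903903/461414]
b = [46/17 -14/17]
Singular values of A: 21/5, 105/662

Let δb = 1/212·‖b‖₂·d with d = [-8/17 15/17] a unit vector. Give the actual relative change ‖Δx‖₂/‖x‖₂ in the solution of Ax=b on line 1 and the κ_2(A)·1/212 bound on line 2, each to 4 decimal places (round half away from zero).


0.0067
0.1249

σ_max = 21/5, σ_min = 105/662
κ_2(A) = (21/5) / (105/662) = 26.4800
worst-case relative error ≤ 26.4800 × 1/212 = 0.1249
solve Ax = b  →  x = [12.4065 -2.3034]
2-norm of b is 2.8284; of x, 12.6185
δb = ε·‖b‖·d = [-0.0063 0.0118]; solving A·Δx = δb gives ‖Δx‖ = 0.0841
relative error = 0.0067
so the bound overstates the realised error by a factor of ≈ 18.7375 (computed from the unrounded values)


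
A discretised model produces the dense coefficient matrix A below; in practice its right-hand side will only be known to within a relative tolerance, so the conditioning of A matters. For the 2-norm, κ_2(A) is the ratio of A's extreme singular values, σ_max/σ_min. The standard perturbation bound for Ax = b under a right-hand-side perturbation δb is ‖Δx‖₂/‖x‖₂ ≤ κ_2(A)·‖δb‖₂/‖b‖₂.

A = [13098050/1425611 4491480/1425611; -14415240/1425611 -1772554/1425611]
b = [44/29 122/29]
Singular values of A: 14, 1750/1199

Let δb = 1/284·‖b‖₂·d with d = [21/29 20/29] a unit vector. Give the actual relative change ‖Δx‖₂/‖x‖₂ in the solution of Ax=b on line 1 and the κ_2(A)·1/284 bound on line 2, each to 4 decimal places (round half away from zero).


from the listed singular values, σ₁ = 14, σ_n = 1750/1199
κ = σ_max/σ_min = 14/(1750/1199) = 9.5920
bound on ‖Δx‖/‖x‖: κ·ε = 9.5920·1/284 = 0.0338
solve Ax = b  →  x = [-0.7410 2.6424]
‖b‖ = 4.4721, ‖x‖ = 2.7443
with δb = [0.0114 0.0109], A·Δx = δb → ‖Δx‖ = 0.0108
relative error = 0.0039
so the bound overstates the realised error by a factor of ≈ 8.5910 (computed from the unrounded values)

0.0039
0.0338


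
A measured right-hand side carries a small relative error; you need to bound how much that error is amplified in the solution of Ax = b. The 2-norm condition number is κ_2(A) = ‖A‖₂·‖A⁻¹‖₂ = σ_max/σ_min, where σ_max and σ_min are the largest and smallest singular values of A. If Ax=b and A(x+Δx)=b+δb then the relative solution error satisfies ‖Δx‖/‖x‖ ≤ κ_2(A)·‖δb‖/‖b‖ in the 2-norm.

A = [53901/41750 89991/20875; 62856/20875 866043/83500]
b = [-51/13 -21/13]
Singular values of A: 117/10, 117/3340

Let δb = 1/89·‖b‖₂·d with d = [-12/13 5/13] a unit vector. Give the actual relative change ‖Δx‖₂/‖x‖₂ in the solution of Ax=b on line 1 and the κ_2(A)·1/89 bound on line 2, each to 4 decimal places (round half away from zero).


σ_max = 117/10, σ_min = 117/3340
κ_2(A) = (117/10) / (117/3340) = 334.0000
κ_2(A)·‖δb‖/‖b‖ = 3.7528
solve Ax = b  →  x = [-82.2872 23.7333]
‖b‖ = 4.2426, ‖x‖ = 85.6414
re-solving with b+δb shifts x by Δx of norm 1.3608
relative error = 0.0159
so the bound overstates the realised error by a factor of ≈ 236.1747 (computed from the unrounded values)

0.0159
3.7528


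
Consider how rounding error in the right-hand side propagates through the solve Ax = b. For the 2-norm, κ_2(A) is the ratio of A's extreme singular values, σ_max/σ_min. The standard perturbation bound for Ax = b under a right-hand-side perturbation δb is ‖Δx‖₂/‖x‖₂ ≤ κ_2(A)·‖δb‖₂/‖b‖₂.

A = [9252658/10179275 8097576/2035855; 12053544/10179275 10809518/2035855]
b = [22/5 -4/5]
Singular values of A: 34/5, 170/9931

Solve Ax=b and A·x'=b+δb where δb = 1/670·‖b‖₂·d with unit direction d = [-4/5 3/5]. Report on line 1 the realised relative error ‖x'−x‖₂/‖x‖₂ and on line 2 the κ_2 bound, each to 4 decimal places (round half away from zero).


σ_max = 34/5, σ_min = 170/9931
condition number: (34/5) ÷ (170/9931) = 397.2400
worst-case relative error ≤ 397.2400 × 1/670 = 0.5929
solve Ax = b  →  x = [228.0359 -51.0066]
2-norm of b is 4.4721; of x, 233.6708
Δx = A⁻¹·δb where δb = 1/670·4.4721·d; ‖Δx‖ = 0.3899
dividing the unrounded norms, ‖Δx‖/‖x‖ = 0.0017
realised/bound (from unrounded values) ≈ 0.0028

0.0017
0.5929


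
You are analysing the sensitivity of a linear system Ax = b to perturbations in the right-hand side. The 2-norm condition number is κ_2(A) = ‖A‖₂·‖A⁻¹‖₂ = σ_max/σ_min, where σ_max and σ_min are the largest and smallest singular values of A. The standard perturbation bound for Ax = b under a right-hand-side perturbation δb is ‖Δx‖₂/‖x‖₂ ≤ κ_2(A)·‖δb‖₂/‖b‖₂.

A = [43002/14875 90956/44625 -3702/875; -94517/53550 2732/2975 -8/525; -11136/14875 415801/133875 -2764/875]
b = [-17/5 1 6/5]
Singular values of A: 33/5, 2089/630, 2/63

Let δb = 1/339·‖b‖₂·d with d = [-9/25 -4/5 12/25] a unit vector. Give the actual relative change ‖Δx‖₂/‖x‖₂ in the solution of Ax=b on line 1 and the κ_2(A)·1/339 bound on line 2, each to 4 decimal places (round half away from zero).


from the listed singular values, σ₁ = 33/5, σ_n = 2/63
κ_2(A) = (33/5) / (2/63) = 207.9000
worst-case relative error ≤ 207.9000 × 1/339 = 0.6133
solve Ax = b  →  x = [10.9750 22.5006 19.1424]
‖b‖₂ = 3.7417 and ‖x‖₂ = 31.5144
δb = ε·‖b‖·d = [-0.0040 -0.0088 0.0053]; solving A·Δx = δb gives ‖Δx‖ = 0.3477
realised ‖Δx‖/‖x‖ = 0.0110
realised/bound (from unrounded values) ≈ 0.0180

0.0110
0.6133


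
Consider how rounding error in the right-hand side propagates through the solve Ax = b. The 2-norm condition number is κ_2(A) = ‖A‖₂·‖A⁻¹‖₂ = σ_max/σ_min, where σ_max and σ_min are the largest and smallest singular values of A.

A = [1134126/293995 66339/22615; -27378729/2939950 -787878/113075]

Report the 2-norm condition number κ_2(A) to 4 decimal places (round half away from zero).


form AᵀA = [5196562012089/51143822500 974343749337/12785955625; 974343749337/12785955625 730773315909/12785955625] with trace 324786211029/2045752900 and determinant 15752961/81830116
solving λ² − 324786211029/2045752900·λ + 15752961/81830116 = 0 gives λ = 3969/25, 99225/81830116
κ = σ_max/σ_min = (63/5)/(315/9046) = 361.8400

361.8400


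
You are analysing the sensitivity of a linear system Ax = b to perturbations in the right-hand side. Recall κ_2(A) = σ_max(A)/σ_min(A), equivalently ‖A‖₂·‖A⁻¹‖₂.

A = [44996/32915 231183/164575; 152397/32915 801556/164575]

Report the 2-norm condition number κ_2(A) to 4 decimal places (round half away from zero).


form AᵀA = [1009979425/43335889 1060456320/43335889; 1060456320/43335889 1113500161/43335889] with trace 2524946/51529 and determinant 1225/51529
solving λ² − 2524946/51529·λ + 1225/51529 = 0 gives λ = 49, 25/51529
σ_max=√49=7, σ_min=√(25/51529)=(5/227) → κ = 317.8000

317.8000


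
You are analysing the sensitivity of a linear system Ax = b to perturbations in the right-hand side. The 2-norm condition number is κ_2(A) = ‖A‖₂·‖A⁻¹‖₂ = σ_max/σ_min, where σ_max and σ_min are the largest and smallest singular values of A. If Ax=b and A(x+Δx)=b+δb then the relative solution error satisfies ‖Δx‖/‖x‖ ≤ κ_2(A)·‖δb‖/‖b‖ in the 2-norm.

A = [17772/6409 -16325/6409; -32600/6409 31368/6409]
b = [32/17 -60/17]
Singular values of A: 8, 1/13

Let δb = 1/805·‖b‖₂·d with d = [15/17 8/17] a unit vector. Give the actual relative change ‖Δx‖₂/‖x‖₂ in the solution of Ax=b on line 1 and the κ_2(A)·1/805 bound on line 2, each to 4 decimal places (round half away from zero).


largest singular value 8, smallest 1/13
condition number: 8 ÷ (1/13) = 104.0000
worst-case relative error ≤ 104.0000 × 1/805 = 0.1292
solve Ax = b  →  x = [0.3621 -0.3448]
2-norm of b is 4.0000; of x, 0.5000
with δb = [0.0044 0.0023], A·Δx = δb → ‖Δx‖ = 0.0646
realised ‖Δx‖/‖x‖ = 0.1292
tightness: 0.1292 against a bound of 0.1292; the bound is attained (ratio 1)

0.1292
0.1292


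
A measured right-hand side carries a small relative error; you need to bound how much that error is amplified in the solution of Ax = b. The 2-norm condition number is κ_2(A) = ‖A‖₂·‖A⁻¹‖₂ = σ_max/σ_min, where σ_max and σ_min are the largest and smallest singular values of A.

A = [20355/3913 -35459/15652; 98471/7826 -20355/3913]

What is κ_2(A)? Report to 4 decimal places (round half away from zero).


AᵀA = [873372457/4711252 -363886335/4711252; -363886335/4711252 606658237/18845008]; tr = 315396005/1449616, det = 12117361/5798464
eigenvalues of AᵀA: λ = (tr ± √(tr²−4·det))/2 = 3481/16, 3481/362404
σ_max=√(3481/16)=(59/4), σ_min=√(3481/362404)=(59/602) → κ = 150.5000

150.5000


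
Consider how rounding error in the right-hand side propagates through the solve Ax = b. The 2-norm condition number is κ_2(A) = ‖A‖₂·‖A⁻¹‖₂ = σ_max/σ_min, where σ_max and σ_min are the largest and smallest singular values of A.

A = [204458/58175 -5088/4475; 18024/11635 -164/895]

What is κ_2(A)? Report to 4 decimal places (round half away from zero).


14.3200

M = AᵀA = [295412356/20025625 -85706208/20025625; -85706208/20025625 26560144/20025625]. tr(M)=515156/32041, det(M)=40000/32041
solving λ² − 515156/32041·λ + 40000/32041 = 0 gives λ = 16, 2500/32041
κ_2(A) = √(λ_max/λ_min) = √(16 / (2500/32041)) = 14.3200


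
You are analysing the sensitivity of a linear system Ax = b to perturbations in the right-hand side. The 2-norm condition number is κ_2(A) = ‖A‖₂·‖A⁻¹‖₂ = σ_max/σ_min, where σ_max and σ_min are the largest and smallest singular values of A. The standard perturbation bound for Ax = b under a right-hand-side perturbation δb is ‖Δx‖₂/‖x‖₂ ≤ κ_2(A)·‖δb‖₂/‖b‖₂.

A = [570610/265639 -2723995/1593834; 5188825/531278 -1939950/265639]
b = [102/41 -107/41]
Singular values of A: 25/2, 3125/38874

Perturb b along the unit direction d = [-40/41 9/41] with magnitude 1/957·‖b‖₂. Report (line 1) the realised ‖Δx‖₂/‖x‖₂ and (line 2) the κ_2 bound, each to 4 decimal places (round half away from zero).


0.0013
0.1625

largest singular value 25/2, smallest 3125/38874
κ = σ_max/σ_min = (25/2)/(3125/38874) = 155.4960
bound on ‖Δx‖/‖x‖: κ·ε = 155.4960·1/957 = 0.1625
solve Ax = b  →  x = [-22.5194 -29.7592]
‖b‖ = 3.6056, ‖x‖ = 37.3194
δb = ε·‖b‖·d = [-0.0037 0.0008]; solving A·Δx = δb gives ‖Δx‖ = 0.0469
realised ‖Δx‖/‖x‖ = 0.0013
tightness: 0.0013 against a bound of 0.1625 (unrounded ratio ≈ 0.0077)


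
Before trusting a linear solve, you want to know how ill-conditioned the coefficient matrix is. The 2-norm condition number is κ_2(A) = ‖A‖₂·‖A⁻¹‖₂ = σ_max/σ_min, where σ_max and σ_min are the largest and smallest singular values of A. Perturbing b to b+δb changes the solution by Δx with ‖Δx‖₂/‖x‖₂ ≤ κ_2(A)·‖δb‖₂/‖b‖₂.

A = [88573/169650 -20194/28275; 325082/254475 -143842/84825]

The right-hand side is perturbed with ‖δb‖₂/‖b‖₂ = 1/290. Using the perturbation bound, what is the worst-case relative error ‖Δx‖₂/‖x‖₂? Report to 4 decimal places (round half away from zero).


AᵀA = [2919052153/1532722500 -324315617/127726875; -324315617/127726875 144146152/42575625]; tr = 64866509/12261780, det = 279841/383180625
char-poly roots: 529/100 and 2116/15327225
σ_max=√(529/100)=(23/10), σ_min=√(2116/15327225)=(46/3915) → κ = 195.7500
perturbation bound = 195.7500·1/290 = 0.6750

0.6750


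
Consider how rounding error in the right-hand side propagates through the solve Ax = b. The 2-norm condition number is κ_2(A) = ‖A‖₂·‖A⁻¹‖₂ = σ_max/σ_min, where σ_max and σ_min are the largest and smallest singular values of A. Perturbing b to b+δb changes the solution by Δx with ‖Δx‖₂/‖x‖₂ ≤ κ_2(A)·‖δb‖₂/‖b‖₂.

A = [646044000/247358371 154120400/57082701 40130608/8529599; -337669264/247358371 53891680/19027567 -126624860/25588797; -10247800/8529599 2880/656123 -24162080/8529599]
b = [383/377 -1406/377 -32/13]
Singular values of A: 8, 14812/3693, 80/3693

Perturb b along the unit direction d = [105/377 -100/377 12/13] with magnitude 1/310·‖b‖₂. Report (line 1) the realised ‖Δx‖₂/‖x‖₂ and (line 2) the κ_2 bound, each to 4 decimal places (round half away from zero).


0.0148
1.1913

σ_max = 8, σ_min = 80/3693
κ = σ_max/σ_min = 8/(80/3693) = 369.3000
κ_2(A)·‖δb‖/‖b‖ = 1.1913
solve Ax = b  →  x = [41.6635 -10.6197 -16.8181]
‖b‖₂ = 4.5826 and ‖x‖₂ = 46.1679
δb = ε·‖b‖·d = [0.0041 -0.0039 0.0136]; solving A·Δx = δb gives ‖Δx‖ = 0.6824
dividing the unrounded norms, ‖Δx‖/‖x‖ = 0.0148
tightness: 0.0148 against a bound of 1.1913 (unrounded ratio ≈ 0.0124)


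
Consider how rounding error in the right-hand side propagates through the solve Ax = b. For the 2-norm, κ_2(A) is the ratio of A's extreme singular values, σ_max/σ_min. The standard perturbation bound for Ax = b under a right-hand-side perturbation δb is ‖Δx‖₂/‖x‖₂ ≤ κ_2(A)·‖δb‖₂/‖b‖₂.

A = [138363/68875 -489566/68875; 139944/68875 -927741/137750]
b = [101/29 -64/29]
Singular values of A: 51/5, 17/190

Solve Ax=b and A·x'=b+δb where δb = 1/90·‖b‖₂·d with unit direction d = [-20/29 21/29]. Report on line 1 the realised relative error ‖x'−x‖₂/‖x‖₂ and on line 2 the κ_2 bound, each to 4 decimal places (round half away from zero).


0.0115
1.2667

from the listed singular values, σ₁ = 51/5, σ_n = 17/190
κ = σ_max/σ_min = (51/5)/(17/190) = 114.0000
bound on ‖Δx‖/‖x‖: κ·ε = 114.0000·1/90 = 1.2667
solve Ax = b  →  x = [-42.8902 -12.6118]
2-norm of b is 4.1231; of x, 44.7060
with δb = [-0.0316 0.0332], A·Δx = δb → ‖Δx‖ = 0.5120
relative error = 0.0115
so the bound overstates the realised error by a factor of ≈ 110.5965 (computed from the unrounded values)


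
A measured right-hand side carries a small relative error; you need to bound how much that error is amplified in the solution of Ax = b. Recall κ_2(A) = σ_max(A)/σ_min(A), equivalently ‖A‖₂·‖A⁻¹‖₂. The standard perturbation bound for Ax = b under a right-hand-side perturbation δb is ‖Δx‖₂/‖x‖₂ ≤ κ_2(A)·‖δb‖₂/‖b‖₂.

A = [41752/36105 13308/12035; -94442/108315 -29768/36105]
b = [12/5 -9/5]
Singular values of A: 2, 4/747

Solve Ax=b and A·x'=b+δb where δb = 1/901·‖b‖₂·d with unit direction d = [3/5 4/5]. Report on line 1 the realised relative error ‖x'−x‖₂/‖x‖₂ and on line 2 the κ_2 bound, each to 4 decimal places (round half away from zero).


0.4145
0.4145

largest singular value 2, smallest 4/747
κ = σ_max/σ_min = 2/(4/747) = 373.5000
perturbation bound = 373.5000·1/901 = 0.4145
solve Ax = b  →  x = [1.0862 1.0345]
‖b‖ = 3.0000, ‖x‖ = 1.5000
δb = ε·‖b‖·d = [0.0020 0.0027]; solving A·Δx = δb gives ‖Δx‖ = 0.6218
dividing the unrounded norms, ‖Δx‖/‖x‖ = 0.4145
so the bound is sharp here: realised error equals the bound


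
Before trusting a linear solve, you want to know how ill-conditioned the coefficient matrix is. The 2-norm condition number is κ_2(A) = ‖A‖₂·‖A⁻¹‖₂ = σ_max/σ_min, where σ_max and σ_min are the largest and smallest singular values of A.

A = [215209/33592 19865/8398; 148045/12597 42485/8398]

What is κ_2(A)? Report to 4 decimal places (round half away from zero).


AᵀA = [6295995961/35141184 218487595/2928432; 218487595/2928432 3805525/122018]; tr = 43739569/207936, det = 17682025/831744
char-poly roots: 841/4 and 21025/207936
σ_max=√(841/4)=(29/2), σ_min=√(21025/207936)=(145/456) → κ = 45.6000

45.6000


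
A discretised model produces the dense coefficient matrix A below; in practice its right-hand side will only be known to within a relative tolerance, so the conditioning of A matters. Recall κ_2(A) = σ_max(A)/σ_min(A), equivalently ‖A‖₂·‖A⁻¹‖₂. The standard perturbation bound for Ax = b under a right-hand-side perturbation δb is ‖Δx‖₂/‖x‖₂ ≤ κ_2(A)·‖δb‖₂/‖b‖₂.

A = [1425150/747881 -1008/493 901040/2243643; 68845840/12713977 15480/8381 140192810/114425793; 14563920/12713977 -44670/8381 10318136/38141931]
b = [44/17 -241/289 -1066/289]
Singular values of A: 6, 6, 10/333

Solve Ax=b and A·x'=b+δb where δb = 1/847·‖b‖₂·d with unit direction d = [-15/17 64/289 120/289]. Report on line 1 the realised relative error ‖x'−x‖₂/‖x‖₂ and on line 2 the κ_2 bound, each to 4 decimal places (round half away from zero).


σ_max = 6, σ_min = 10/333
κ = σ_max/σ_min = 6/(10/333) = 199.8000
perturbation bound = 199.8000·1/847 = 0.2359
solve Ax = b  →  x = [29.1325 0.3563 -129.9752]
‖b‖₂ = 4.5826 and ‖x‖₂ = 133.2005
δb = ε·‖b‖·d = [-0.0048 0.0012 0.0022]; solving A·Δx = δb gives ‖Δx‖ = 0.1802
dividing the unrounded norms, ‖Δx‖/‖x‖ = 0.0014
tightness: 0.0014 against a bound of 0.2359 (unrounded ratio ≈ 0.0057)

0.0014
0.2359


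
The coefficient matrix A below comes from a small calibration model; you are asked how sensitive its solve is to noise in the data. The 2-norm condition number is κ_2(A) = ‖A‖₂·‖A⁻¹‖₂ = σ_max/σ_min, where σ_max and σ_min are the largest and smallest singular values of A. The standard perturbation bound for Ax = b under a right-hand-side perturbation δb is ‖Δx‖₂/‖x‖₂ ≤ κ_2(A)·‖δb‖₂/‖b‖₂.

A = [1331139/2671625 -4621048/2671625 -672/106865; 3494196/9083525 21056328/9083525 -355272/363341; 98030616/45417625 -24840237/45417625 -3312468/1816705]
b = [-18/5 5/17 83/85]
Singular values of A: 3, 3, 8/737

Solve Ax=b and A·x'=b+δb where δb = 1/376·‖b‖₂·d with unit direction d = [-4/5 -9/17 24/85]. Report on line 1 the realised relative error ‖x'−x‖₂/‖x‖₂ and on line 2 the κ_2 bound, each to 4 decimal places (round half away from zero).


largest singular value 3, smallest 8/737
κ = σ_max/σ_min = 3/(8/737) = 276.3750
perturbation bound = 276.3750·1/376 = 0.7350
solve Ax = b  →  x = [183.0244 54.0766 199.9037]
2-norm of b is 3.7417; of x, 276.3760
with δb = [-0.0080 -0.0053 0.0028], A·Δx = δb → ‖Δx‖ = 0.9168
relative error = 0.0033
so the bound overstates the realised error by a factor of ≈ 221.5938 (computed from the unrounded values)

0.0033
0.7350


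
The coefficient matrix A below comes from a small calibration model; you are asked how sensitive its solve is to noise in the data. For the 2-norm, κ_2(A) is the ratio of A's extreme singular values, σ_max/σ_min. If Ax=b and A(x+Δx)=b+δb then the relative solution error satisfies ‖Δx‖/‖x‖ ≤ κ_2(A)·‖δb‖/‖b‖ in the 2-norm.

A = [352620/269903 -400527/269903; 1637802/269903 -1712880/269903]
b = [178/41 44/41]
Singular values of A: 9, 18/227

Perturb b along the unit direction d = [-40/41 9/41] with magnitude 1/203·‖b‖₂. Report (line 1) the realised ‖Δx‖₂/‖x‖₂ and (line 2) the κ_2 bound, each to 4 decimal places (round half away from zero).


0.0055
0.5591

σ_max = 9, σ_min = 18/227
condition number: 9 ÷ (18/227) = 113.5000
bound on ‖Δx‖/‖x‖: κ·ε = 113.5000·1/203 = 0.5591
solve Ax = b  →  x = [-36.3755 -34.9502]
‖b‖₂ = 4.4721 and ‖x‖₂ = 50.4449
Δx = A⁻¹·δb where δb = 1/203·4.4721·d; ‖Δx‖ = 0.2778
relative error = 0.0055
so the bound overstates the realised error by a factor of ≈ 101.5185 (computed from the unrounded values)


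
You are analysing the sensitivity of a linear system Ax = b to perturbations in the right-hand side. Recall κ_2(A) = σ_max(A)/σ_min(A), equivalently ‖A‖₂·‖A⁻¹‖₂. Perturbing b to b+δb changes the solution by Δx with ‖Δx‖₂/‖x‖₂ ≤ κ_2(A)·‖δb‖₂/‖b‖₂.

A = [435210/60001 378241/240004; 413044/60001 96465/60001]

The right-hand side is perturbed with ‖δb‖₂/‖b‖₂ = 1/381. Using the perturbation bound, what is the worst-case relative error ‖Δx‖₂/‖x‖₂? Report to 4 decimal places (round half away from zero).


M = AᵀA = [428077396/4280761 192622725/8561522; 192622725/8561522 347151241/68492176]. tr(M)=7196389577/68492176, det(M)=2825761/4280761
char-poly roots: 1681/16 and 26896/4280761
κ = σ_max/σ_min = (41/4)/(164/2069) = 129.3125
κ_2(A)·‖δb‖/‖b‖ = 0.3394

0.3394


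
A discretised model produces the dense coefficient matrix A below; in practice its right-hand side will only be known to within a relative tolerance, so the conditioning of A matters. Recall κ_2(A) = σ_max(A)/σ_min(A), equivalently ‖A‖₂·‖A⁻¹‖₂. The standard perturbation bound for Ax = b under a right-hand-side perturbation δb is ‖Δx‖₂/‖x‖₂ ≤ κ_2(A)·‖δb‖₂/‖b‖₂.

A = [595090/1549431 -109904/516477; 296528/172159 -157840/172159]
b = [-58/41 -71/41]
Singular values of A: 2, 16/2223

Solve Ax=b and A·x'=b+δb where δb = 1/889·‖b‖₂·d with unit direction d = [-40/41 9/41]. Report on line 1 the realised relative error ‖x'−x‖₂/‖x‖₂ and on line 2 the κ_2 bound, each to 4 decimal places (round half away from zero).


0.0025
0.3126

largest singular value 2, smallest 16/2223
κ_2(A) = 2 / (16/2223) = 277.8750
κ_2(A)·‖δb‖/‖b‖ = 0.3126
solve Ax = b  →  x = [64.5000 123.0625]
2-norm of b is 2.2361; of x, 138.9411
with δb = [-0.0025 0.0006], A·Δx = δb → ‖Δx‖ = 0.3495
dividing the unrounded norms, ‖Δx‖/‖x‖ = 0.0025
realised/bound (from unrounded values) ≈ 0.0080


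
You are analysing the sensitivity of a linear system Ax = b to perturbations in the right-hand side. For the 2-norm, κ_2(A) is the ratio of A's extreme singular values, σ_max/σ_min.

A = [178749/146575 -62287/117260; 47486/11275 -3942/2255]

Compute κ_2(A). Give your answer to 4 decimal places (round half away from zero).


214.2250

AᵀA = [660852349/34374769 -1101392415/137499076; -1101392415/137499076 1835924425/549996304]; tr = 73429361/3254416, det = 9025/813604
λ_max, λ_min = (73429361/3254416 ± √5391401119197921/10591223501056)/2 = 361/16, 100/203401
so κ_2 = √((361/16) / (100/203401)) = 214.2250


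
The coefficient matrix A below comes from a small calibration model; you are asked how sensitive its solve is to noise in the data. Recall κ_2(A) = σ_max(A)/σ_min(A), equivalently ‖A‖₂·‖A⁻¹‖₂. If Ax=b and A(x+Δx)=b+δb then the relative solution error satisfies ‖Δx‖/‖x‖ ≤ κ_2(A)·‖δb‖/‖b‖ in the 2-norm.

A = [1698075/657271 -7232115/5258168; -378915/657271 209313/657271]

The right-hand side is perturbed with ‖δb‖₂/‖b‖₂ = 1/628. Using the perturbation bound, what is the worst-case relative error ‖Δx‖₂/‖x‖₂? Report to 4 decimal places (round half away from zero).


M = AᵀA = [1800734850/256992961 -7683026985/2055943688; -7683026985/2055943688 32782540761/16447549504]. tr(M)=512213049/56911936, det(M)=50625/56911936
solving λ² − 512213049/56911936·λ + 50625/56911936 = 0 gives λ = 9, 5625/56911936
σ_max=√9=3, σ_min=√(5625/56911936)=(75/7544) → κ = 301.7600
κ_2(A)·‖δb‖/‖b‖ = 0.4805

0.4805


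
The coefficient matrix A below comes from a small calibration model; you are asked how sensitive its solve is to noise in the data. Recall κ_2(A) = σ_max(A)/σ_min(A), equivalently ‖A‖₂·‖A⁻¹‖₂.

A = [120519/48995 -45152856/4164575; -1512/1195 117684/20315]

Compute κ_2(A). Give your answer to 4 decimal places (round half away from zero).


M = AᵀA = [734713497/96020401 -408079275912/12002550125; -408079275912/12002550125 9068535103824/60012750625]. tr(M)=5667894729/35700625, det(M)=252047376/892515625
char-poly roots: 3969/25 and 63504/35700625
κ_2(A) = √(λ_max/λ_min) = √((3969/25) / (63504/35700625)) = 298.7500

298.7500


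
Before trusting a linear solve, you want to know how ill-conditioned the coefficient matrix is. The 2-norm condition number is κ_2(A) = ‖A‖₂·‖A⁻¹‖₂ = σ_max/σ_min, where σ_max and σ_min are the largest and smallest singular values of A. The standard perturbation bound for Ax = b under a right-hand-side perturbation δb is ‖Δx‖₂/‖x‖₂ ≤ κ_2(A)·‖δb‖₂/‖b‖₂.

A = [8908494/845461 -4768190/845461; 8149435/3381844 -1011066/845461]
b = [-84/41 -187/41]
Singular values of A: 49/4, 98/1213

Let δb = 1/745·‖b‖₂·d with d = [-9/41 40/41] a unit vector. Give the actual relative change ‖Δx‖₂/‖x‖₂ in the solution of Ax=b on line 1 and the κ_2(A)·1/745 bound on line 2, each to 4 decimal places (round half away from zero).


from the listed singular values, σ₁ = 49/4, σ_n = 98/1213
condition number: (49/4) ÷ (98/1213) = 151.6250
bound on ‖Δx‖/‖x‖: κ·ε = 151.6250·1/745 = 0.2035
solve Ax = b  →  x = [-23.5150 -43.5702]
‖b‖ = 5.0000, ‖x‖ = 49.5108
Δx = A⁻¹·δb where δb = 1/745·5.0000·d; ‖Δx‖ = 0.0831
dividing the unrounded norms, ‖Δx‖/‖x‖ = 0.0017
realised/bound (from unrounded values) ≈ 0.0082

0.0017
0.2035


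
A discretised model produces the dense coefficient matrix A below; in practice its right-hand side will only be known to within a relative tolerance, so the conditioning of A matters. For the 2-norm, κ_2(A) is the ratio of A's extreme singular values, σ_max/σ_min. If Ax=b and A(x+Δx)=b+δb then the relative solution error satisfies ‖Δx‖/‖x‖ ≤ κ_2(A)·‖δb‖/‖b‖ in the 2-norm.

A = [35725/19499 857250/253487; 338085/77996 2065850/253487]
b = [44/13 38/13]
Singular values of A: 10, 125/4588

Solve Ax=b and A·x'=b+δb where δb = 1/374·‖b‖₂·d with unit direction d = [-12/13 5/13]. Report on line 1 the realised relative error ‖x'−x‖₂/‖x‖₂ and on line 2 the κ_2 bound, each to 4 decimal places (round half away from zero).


largest singular value 10, smallest 125/4588
κ = σ_max/σ_min = 10/(125/4588) = 367.0400
worst-case relative error ≤ 367.0400 × 1/374 = 0.9814
solve Ax = b  →  x = [64.9600 -34.1920]
‖b‖₂ = 4.4721 and ‖x‖₂ = 73.4091
Δx = A⁻¹·δb where δb = 1/374·4.4721·d; ‖Δx‖ = 0.4389
realised ‖Δx‖/‖x‖ = 0.0060
so the bound overstates the realised error by a factor of ≈ 164.1477 (computed from the unrounded values)

0.0060
0.9814


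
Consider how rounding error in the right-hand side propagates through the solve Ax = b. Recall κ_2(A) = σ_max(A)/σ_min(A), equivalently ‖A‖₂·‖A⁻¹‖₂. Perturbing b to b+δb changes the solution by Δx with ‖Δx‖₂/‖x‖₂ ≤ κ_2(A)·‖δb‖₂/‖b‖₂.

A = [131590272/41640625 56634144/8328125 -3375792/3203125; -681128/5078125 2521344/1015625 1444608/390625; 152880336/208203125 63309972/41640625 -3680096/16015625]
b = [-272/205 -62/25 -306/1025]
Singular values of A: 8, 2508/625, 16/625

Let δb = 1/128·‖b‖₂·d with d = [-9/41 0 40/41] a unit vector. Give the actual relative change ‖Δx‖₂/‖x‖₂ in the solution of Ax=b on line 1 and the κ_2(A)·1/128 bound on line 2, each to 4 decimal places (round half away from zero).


1.5480
2.4414

σ_max = 8, σ_min = 16/625
κ_2(A) = 8 / (16/625) = 312.5000
worst-case relative error ≤ 312.5000 × 1/128 = 2.4414
solve Ax = b  →  x = [0.0327 -0.2844 -0.4785]
‖b‖ = 2.8284, ‖x‖ = 0.5576
re-solving with b+δb shifts x by Δx of norm 0.8632
dividing the unrounded norms, ‖Δx‖/‖x‖ = 1.5480
realised/bound (from unrounded values) ≈ 0.6341


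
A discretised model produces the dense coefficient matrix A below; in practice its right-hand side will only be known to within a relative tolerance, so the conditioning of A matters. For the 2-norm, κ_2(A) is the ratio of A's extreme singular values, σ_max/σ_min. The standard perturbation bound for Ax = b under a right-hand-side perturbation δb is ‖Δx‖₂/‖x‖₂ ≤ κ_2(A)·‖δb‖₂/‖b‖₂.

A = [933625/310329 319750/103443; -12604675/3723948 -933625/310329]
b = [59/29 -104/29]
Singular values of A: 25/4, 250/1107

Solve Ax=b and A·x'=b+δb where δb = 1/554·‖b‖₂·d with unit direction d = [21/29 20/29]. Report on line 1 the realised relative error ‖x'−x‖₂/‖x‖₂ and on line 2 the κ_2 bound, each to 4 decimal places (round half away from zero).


σ_max = 25/4, σ_min = 250/1107
κ = σ_max/σ_min = (25/4)/(250/1107) = 27.6750
worst-case relative error ≤ 27.6750 × 1/554 = 0.0500
solve Ax = b  →  x = [3.5172 -2.7651]
2-norm of b is 4.1231; of x, 4.4740
with δb = [0.0054 0.0051], A·Δx = δb → ‖Δx‖ = 0.0330
relative error = 0.0074
so the bound overstates the realised error by a factor of ≈ 6.7819 (computed from the unrounded values)

0.0074
0.0500


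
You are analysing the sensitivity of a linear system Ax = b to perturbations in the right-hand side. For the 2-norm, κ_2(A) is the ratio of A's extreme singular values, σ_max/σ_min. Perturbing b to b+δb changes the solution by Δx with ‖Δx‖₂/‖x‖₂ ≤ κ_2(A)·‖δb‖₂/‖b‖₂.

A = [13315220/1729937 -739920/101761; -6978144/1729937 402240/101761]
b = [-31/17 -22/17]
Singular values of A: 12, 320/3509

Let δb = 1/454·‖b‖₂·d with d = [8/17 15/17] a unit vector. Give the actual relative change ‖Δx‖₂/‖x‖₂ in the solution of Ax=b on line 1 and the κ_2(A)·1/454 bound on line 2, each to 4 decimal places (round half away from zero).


0.0025
0.2898

σ_max = 12, σ_min = 320/3509
κ_2(A) = 12 / (320/3509) = 131.5875
perturbation bound = 131.5875·1/454 = 0.2898
solve Ax = b  →  x = [-15.1853 -15.8238]
‖b‖ = 2.2361, ‖x‖ = 21.9314
δb = ε·‖b‖·d = [0.0023 0.0043]; solving A·Δx = δb gives ‖Δx‖ = 0.0540
dividing the unrounded norms, ‖Δx‖/‖x‖ = 0.0025
tightness: 0.0025 against a bound of 0.2898 (unrounded ratio ≈ 0.0085)


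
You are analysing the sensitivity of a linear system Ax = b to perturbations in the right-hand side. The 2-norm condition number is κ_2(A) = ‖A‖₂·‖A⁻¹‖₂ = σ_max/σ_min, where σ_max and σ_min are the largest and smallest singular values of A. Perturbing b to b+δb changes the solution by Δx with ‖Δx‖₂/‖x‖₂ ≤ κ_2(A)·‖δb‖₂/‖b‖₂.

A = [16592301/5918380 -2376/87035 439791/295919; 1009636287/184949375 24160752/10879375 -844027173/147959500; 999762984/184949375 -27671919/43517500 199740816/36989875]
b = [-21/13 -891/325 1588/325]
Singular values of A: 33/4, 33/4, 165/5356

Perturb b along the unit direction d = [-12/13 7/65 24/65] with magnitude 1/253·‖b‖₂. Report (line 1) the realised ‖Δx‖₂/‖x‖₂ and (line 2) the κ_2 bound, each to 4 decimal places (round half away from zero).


0.0077
1.0585

from the listed singular values, σ₁ = 33/4, σ_n = 165/5356
κ = σ_max/σ_min = (33/4)/(165/5356) = 267.8000
κ_2(A)·‖δb‖/‖b‖ = 1.0585
solve Ax = b  →  x = [-12.7297 93.3508 24.6409]
2-norm of b is 5.8310; of x, 97.3837
re-solving with b+δb shifts x by Δx of norm 0.7481
dividing the unrounded norms, ‖Δx‖/‖x‖ = 0.0077
so the bound overstates the realised error by a factor of ≈ 137.7846 (computed from the unrounded values)


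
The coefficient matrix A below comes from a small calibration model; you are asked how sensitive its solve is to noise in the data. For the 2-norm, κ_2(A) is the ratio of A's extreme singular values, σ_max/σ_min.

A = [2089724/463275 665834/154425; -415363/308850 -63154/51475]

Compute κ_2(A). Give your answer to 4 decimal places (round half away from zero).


AᵀA = [30432837409/1373591844 2415124075/114465987; 2415124075/114465987 766769224/38155329]; tr = 69008953/1633284, det = 28561/408321
solving λ² − 69008953/1633284·λ + 28561/408321 = 0 gives λ = 169/4, 676/408321
κ = σ_max/σ_min = (13/2)/(26/639) = 159.7500

159.7500


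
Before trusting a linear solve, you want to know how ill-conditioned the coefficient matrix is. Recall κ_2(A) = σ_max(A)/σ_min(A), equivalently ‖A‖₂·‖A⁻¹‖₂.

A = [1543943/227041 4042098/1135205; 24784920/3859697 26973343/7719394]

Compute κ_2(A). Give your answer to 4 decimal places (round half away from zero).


125.2640

M = AᵀA = [1549582515721/17713746649 4131881791506/88568733245; 4131881791506/88568733245 44086090166689/1771374664900]. tr(M)=688734746501/6129324100, det(M)=197262025/245172964
solving λ² − 688734746501/6129324100·λ + 197262025/245172964 = 0 gives λ = 2809/25, 1755625/245172964
so κ_2 = √((2809/25) / (1755625/245172964)) = 125.2640


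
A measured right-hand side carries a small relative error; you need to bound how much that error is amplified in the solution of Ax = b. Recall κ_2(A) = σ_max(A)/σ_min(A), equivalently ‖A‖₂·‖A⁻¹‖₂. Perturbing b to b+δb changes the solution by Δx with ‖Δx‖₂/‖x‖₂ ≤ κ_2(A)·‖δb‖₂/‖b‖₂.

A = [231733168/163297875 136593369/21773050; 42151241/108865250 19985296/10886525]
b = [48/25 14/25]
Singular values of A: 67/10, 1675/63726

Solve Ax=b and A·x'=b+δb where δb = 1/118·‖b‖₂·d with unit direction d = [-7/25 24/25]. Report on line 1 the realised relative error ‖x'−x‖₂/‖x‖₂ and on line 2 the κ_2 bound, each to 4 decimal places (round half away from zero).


2.1602
2.1602

largest singular value 67/10, smallest 1675/63726
κ = σ_max/σ_min = (67/10)/(1675/63726) = 254.9040
bound on ‖Δx‖/‖x‖: κ·ε = 254.9040·1/118 = 2.1602
solve Ax = b  →  x = [0.0655 0.2912]
2-norm of b is 2.0000; of x, 0.2985
with δb = [-0.0047 0.0163], A·Δx = δb → ‖Δx‖ = 0.6448
realised ‖Δx‖/‖x‖ = 2.1602
so the bound is sharp here: realised error equals the bound
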